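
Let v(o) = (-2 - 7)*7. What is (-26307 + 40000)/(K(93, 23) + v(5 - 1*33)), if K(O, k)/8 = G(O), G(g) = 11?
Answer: 13693/25 ≈ 547.72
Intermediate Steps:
K(O, k) = 88 (K(O, k) = 8*11 = 88)
v(o) = -63 (v(o) = -9*7 = -63)
(-26307 + 40000)/(K(93, 23) + v(5 - 1*33)) = (-26307 + 40000)/(88 - 63) = 13693/25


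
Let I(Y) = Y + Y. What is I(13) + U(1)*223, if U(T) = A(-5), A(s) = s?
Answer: -1089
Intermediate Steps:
U(T) = -5
I(Y) = 2*Y
I(13) + U(1)*223 = 2*13 - 5*223 = 26 - 1115 = -1089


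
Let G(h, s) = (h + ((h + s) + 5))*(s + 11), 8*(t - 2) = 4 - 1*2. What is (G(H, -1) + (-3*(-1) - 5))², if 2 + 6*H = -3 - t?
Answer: 6889/36 ≈ 191.36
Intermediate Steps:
t = 9/4 (t = 2 + (4 - 1*2)/8 = 2 + (4 - 2)/8 = 2 + (⅛)*2 = 2 + ¼ = 9/4 ≈ 2.2500)
H = -29/24 (H = -⅓ + (-3 - 1*9/4)/6 = -⅓ + (-3 - 9/4)/6 = -⅓ + (⅙)*(-21/4) = -⅓ - 7/8 = -29/24 ≈ -1.2083)
G(h, s) = (11 + s)*(5 + s + 2*h) (G(h, s) = (h + (5 + h + s))*(11 + s) = (5 + s + 2*h)*(11 + s) = (11 + s)*(5 + s + 2*h))
(G(H, -1) + (-3*(-1) - 5))² = ((55 + (-1)² + 16*(-1) + 22*(-29/24) + 2*(-29/24)*(-1)) + (-3*(-1) - 5))² = ((55 + 1 - 16 - 319/12 + 29/12) + (3 - 5))² = (95/6 - 2)² = (83/6)² = 6889/36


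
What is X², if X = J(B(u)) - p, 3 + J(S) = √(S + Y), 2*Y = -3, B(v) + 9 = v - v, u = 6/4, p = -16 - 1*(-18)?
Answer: (10 - I*√42)²/4 ≈ 14.5 - 32.404*I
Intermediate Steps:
p = 2 (p = -16 + 18 = 2)
u = 3/2 (u = 6*(¼) = 3/2 ≈ 1.5000)
B(v) = -9 (B(v) = -9 + (v - v) = -9 + 0 = -9)
Y = -3/2 (Y = (½)*(-3) = -3/2 ≈ -1.5000)
J(S) = -3 + √(-3/2 + S) (J(S) = -3 + √(S - 3/2) = -3 + √(-3/2 + S))
X = -5 + I*√42/2 (X = (-3 + √(-6 + 4*(-9))/2) - 1*2 = (-3 + √(-6 - 36)/2) - 2 = (-3 + √(-42)/2) - 2 = (-3 + (I*√42)/2) - 2 = (-3 + I*√42/2) - 2 = -5 + I*√42/2 ≈ -5.0 + 3.2404*I)
X² = (-5 + I*√42/2)²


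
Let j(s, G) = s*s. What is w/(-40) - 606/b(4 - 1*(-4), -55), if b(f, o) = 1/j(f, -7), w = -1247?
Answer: -1550113/40 ≈ -38753.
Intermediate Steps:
j(s, G) = s²
b(f, o) = f⁻² (b(f, o) = 1/(f²) = f⁻²)
w/(-40) - 606/b(4 - 1*(-4), -55) = -1247/(-40) - 606*(4 - 1*(-4))² = -1247*(-1/40) - 606*(4 + 4)² = 1247/40 - 606/(8⁻²) = 1247/40 - 606/1/64 = 1247/40 - 606*64 = 1247/40 - 38784 = -1550113/40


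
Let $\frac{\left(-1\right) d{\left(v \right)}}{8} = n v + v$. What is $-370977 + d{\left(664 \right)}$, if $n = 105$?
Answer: $-934049$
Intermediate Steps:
$d{\left(v \right)} = - 848 v$ ($d{\left(v \right)} = - 8 \left(105 v + v\right) = - 8 \cdot 106 v = - 848 v$)
$-370977 + d{\left(664 \right)} = -370977 - 563072 = -934049$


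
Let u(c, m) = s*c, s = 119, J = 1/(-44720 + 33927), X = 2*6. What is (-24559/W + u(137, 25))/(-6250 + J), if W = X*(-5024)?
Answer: -10608437789639/4066802460288 ≈ -2.6085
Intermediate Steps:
X = 12
J = -1/10793 (J = 1/(-10793) = -1/10793 ≈ -9.2653e-5)
u(c, m) = 119*c
W = -60288 (W = 12*(-5024) = -60288)
(-24559/W + u(137, 25))/(-6250 + J) = (-24559/(-60288) + 119*137)/(-6250 - 1/10793) = (-24559*(-1/60288) + 16303)/(-67456251/10793) = (24559/60288 + 16303)*(-10793/67456251) = (982899823/60288)*(-10793/67456251) = -10608437789639/4066802460288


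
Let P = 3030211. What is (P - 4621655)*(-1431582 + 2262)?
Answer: 2274682738080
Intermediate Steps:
(P - 4621655)*(-1431582 + 2262) = (3030211 - 4621655)*(-1431582 + 2262) = -1591444*(-1429320) = 2274682738080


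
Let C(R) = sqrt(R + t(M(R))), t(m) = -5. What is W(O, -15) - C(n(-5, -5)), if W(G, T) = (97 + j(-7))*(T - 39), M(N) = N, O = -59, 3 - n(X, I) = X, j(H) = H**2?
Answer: -7884 - sqrt(3) ≈ -7885.7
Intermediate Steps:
n(X, I) = 3 - X
C(R) = sqrt(-5 + R) (C(R) = sqrt(R - 5) = sqrt(-5 + R))
W(G, T) = -5694 + 146*T (W(G, T) = (97 + (-7)**2)*(T - 39) = (97 + 49)*(-39 + T) = 146*(-39 + T) = -5694 + 146*T)
W(O, -15) - C(n(-5, -5)) = (-5694 + 146*(-15)) - sqrt(-5 + (3 - 1*(-5))) = (-5694 - 2190) - sqrt(-5 + (3 + 5)) = -7884 - sqrt(-5 + 8) = -7884 - sqrt(3)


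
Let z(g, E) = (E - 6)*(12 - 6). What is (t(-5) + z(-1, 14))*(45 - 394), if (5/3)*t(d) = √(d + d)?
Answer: -16752 - 1047*I*√10/5 ≈ -16752.0 - 662.18*I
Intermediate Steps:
t(d) = 3*√2*√d/5 (t(d) = 3*√(d + d)/5 = 3*√(2*d)/5 = 3*(√2*√d)/5 = 3*√2*√d/5)
z(g, E) = -36 + 6*E (z(g, E) = (-6 + E)*6 = -36 + 6*E)
(t(-5) + z(-1, 14))*(45 - 394) = (3*√2*√(-5)/5 + (-36 + 6*14))*(45 - 394) = (3*√2*(I*√5)/5 + (-36 + 84))*(-349) = (3*I*√10/5 + 48)*(-349) = (48 + 3*I*√10/5)*(-349) = -16752 - 1047*I*√10/5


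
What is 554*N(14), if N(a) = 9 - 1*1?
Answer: 4432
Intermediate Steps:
N(a) = 8 (N(a) = 9 - 1 = 8)
554*N(14) = 554*8 = 4432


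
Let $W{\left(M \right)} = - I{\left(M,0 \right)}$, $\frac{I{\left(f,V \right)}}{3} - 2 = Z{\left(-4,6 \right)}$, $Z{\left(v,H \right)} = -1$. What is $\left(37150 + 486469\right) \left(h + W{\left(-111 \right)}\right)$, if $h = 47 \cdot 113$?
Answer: $2779369652$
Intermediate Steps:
$h = 5311$
$I{\left(f,V \right)} = 3$ ($I{\left(f,V \right)} = 6 + 3 \left(-1\right) = 6 - 3 = 3$)
$W{\left(M \right)} = -3$ ($W{\left(M \right)} = \left(-1\right) 3 = -3$)
$\left(37150 + 486469\right) \left(h + W{\left(-111 \right)}\right) = \left(37150 + 486469\right) \left(5311 - 3\right) = 523619 \cdot 5308 = 2779369652$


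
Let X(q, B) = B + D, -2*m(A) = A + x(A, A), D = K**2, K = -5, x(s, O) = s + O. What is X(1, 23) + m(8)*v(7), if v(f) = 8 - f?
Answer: 36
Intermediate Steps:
x(s, O) = O + s
D = 25 (D = (-5)**2 = 25)
m(A) = -3*A/2 (m(A) = -(A + (A + A))/2 = -(A + 2*A)/2 = -3*A/2)
X(q, B) = 25 + B (X(q, B) = B + 25 = 25 + B)
X(1, 23) + m(8)*v(7) = (25 + 23) + (-3/2*8)*(8 - 1*7) = 48 - 12*(8 - 7) = 48 - 12*1 = 48 - 12 = 36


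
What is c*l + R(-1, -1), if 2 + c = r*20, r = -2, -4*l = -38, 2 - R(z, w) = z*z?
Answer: -398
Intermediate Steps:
R(z, w) = 2 - z² (R(z, w) = 2 - z*z = 2 - z²)
l = 19/2 (l = -¼*(-38) = 19/2 ≈ 9.5000)
c = -42 (c = -2 - 2*20 = -2 - 40 = -42)
c*l + R(-1, -1) = -42*19/2 + (2 - 1*(-1)²) = -399 + (2 - 1*1) = -399 + (2 - 1) = -399 + 1 = -398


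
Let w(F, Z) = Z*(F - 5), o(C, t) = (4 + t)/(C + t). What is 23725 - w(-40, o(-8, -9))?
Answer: 403550/17 ≈ 23738.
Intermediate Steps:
o(C, t) = (4 + t)/(C + t)
w(F, Z) = Z*(-5 + F)
23725 - w(-40, o(-8, -9)) = 23725 - (4 - 9)/(-8 - 9)*(-5 - 40) = 23725 - -5/(-17)*(-45) = 23725 - (-1/17*(-5))*(-45) = 23725 - 5*(-45)/17 = 23725 - 1*(-225/17) = 23725 + 225/17 = 403550/17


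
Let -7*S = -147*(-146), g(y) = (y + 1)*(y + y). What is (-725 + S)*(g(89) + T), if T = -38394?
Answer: 84819834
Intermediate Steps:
g(y) = 2*y*(1 + y) (g(y) = (1 + y)*(2*y) = 2*y*(1 + y))
S = -3066 (S = -(-21)*(-146) = -1/7*21462 = -3066)
(-725 + S)*(g(89) + T) = (-725 - 3066)*(2*89*(1 + 89) - 38394) = -3791*(2*89*90 - 38394) = -3791*(16020 - 38394) = -3791*(-22374) = 84819834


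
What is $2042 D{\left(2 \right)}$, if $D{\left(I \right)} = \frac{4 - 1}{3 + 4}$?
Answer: $\frac{6126}{7} \approx 875.14$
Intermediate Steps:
$D{\left(I \right)} = \frac{3}{7}$
$2042 D{\left(2 \right)} = 2042 \cdot \frac{3}{7} = \frac{6126}{7}$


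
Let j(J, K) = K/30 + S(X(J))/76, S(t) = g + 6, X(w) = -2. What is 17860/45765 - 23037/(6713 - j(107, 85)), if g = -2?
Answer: -3043623034/1000230687 ≈ -3.0429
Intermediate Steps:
S(t) = 4 (S(t) = -2 + 6 = 4)
j(J, K) = 1/19 + K/30 (j(J, K) = K/30 + 4/76 = K*(1/30) + 4*(1/76) = K/30 + 1/19 = 1/19 + K/30)
17860/45765 - 23037/(6713 - j(107, 85)) = 17860/45765 - 23037/(6713 - (1/19 + (1/30)*85)) = 17860*(1/45765) - 23037/(6713 - (1/19 + 17/6)) = 3572/9153 - 23037/(6713 - 1*329/114) = 3572/9153 - 23037/(6713 - 329/114) = 3572/9153 - 23037/764953/114 = 3572/9153 - 23037*114/764953 = 3572/9153 - 375174/109279 = -3043623034/1000230687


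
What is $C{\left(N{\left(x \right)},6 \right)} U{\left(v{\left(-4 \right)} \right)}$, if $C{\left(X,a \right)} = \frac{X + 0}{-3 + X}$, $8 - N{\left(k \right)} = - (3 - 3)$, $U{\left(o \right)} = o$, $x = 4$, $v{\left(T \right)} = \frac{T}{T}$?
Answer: $\frac{8}{5} \approx 1.6$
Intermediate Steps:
$v{\left(T \right)} = 1$
$N{\left(k \right)} = 8$ ($N{\left(k \right)} = 8 - - (3 - 3) = 8 - \left(-1\right) 0 = 8 - 0 = 8 + 0 = 8$)
$C{\left(X,a \right)} = \frac{X}{-3 + X}$
$C{\left(N{\left(x \right)},6 \right)} U{\left(v{\left(-4 \right)} \right)} = \frac{8}{-3 + 8} \cdot 1 = \frac{8}{5} \cdot 1 = \frac{8}{5}$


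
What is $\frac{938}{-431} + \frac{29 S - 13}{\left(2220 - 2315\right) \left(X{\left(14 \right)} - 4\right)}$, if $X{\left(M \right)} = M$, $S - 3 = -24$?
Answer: $- \frac{311509}{204725} \approx -1.5216$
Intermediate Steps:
$S = -21$ ($S = 3 - 24 = -21$)
$\frac{938}{-431} + \frac{29 S - 13}{\left(2220 - 2315\right) \left(X{\left(14 \right)} - 4\right)} = \frac{938}{-431} + \frac{29 \left(-21\right) - 13}{\left(2220 - 2315\right) \left(14 - 4\right)} = 938 \left(- \frac{1}{431}\right) + \frac{-609 - 13}{\left(-95\right) 10} = - \frac{938}{431} - \frac{622}{-950} = - \frac{938}{431} - - \frac{311}{475} = - \frac{938}{431} + \frac{311}{475} = - \frac{311509}{204725}$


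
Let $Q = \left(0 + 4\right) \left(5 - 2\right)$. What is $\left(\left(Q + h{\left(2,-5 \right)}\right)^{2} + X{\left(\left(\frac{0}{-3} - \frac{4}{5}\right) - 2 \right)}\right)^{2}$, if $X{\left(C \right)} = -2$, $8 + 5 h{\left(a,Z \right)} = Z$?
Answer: $\frac{4661281}{625} \approx 7458.0$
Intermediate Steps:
$h{\left(a,Z \right)} = - \frac{8}{5} + \frac{Z}{5}$
$Q = 12$ ($Q = 4 \cdot 3 = 12$)
$\left(\left(Q + h{\left(2,-5 \right)}\right)^{2} + X{\left(\left(\frac{0}{-3} - \frac{4}{5}\right) - 2 \right)}\right)^{2} = \left(\left(12 + \left(- \frac{8}{5} + \frac{1}{5} \left(-5\right)\right)\right)^{2} - 2\right)^{2} = \left(\left(12 - \frac{13}{5}\right)^{2} - 2\right)^{2} = \left(\left(\frac{47}{5}\right)^{2} - 2\right)^{2} = \left(\frac{2209}{25} - 2\right)^{2} = \left(\frac{2159}{25}\right)^{2} = \frac{4661281}{625}$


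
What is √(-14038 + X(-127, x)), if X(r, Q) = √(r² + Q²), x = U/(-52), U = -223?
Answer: √(-9489688 + 13*√43662545)/26 ≈ 117.94*I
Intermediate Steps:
x = 223/52 (x = -223/(-52) = -223*(-1/52) = 223/52 ≈ 4.2885)
X(r, Q) = √(Q² + r²)
√(-14038 + X(-127, x)) = √(-14038 + √((223/52)² + (-127)²)) = √(-14038 + √(49729/2704 + 16129)) = √(-14038 + √(43662545/2704)) = √(-14038 + √43662545/52)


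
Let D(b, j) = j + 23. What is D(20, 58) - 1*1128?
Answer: -1047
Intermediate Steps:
D(b, j) = 23 + j
D(20, 58) - 1*1128 = (23 + 58) - 1*1128 = 81 - 1128 = -1047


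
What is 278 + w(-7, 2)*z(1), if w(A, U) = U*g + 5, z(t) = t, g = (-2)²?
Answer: 291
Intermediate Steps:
g = 4
w(A, U) = 5 + 4*U (w(A, U) = U*4 + 5 = 4*U + 5 = 5 + 4*U)
278 + w(-7, 2)*z(1) = 278 + (5 + 4*2)*1 = 278 + (5 + 8)*1 = 278 + 13*1 = 278 + 13 = 291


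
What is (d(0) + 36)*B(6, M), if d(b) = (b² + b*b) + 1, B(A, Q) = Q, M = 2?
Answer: 74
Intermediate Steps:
d(b) = 1 + 2*b² (d(b) = (b² + b²) + 1 = 2*b² + 1 = 1 + 2*b²)
(d(0) + 36)*B(6, M) = ((1 + 2*0²) + 36)*2 = ((1 + 2*0) + 36)*2 = ((1 + 0) + 36)*2 = (1 + 36)*2 = 37*2 = 74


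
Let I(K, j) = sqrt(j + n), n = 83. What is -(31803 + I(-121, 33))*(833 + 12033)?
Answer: -409177398 - 25732*sqrt(29) ≈ -4.0932e+8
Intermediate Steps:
I(K, j) = sqrt(83 + j) (I(K, j) = sqrt(j + 83) = sqrt(83 + j))
-(31803 + I(-121, 33))*(833 + 12033) = -(31803 + sqrt(83 + 33))*(833 + 12033) = -(31803 + sqrt(116))*12866 = -(31803 + 2*sqrt(29))*12866 = -(409177398 + 25732*sqrt(29)) = -409177398 - 25732*sqrt(29)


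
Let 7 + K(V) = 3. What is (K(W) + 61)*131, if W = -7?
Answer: 7467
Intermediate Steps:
K(V) = -4 (K(V) = -7 + 3 = -4)
(K(W) + 61)*131 = (-4 + 61)*131 = 57*131 = 7467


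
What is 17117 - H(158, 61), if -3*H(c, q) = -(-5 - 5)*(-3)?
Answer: 17107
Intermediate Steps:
H(c, q) = 10 (H(c, q) = -(-1)*(-5 - 5)*(-3)/3 = -(-1)*(-10*(-3))/3 = -(-1)*30/3 = -1/3*(-30) = 10)
17117 - H(158, 61) = 17117 - 1*10 = 17117 - 10 = 17107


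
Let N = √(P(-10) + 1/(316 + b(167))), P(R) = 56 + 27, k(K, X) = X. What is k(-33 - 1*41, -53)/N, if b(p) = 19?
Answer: -53*√9315010/27806 ≈ -5.8174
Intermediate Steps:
P(R) = 83
N = √9315010/335 (N = √(83 + 1/(316 + 19)) = √(83 + 1/335) = √(27806/335) = √9315010/335 ≈ 9.1106)
k(-33 - 1*41, -53)/N = -53*√9315010/27806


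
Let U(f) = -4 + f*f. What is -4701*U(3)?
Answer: -23505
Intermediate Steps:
U(f) = -4 + f²
-4701*U(3) = -4701*(-4 + 3²) = -4701*(-4 + 9) = -4701*5 = -23505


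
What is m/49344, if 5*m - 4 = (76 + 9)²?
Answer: 7229/246720 ≈ 0.029300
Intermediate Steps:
m = 7229/5 (m = ⅘ + (76 + 9)²/5 = ⅘ + (⅕)*85² = ⅘ + (⅕)*7225 = ⅘ + 1445 = 7229/5 ≈ 1445.8)
m/49344 = (7229/5)/49344 = (7229/5)*(1/49344) = 7229/246720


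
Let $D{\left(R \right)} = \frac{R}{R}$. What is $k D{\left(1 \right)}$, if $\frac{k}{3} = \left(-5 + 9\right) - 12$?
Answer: $-24$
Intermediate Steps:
$D{\left(R \right)} = 1$
$k = -24$ ($k = 3 \left(\left(-5 + 9\right) - 12\right) = 3 \left(4 - 12\right) = 3 \left(-8\right) = -24$)
$k D{\left(1 \right)} = \left(-24\right) 1 = -24$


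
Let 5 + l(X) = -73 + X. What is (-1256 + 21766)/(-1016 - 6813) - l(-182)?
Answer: 2015030/7829 ≈ 257.38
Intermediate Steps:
l(X) = -78 + X (l(X) = -5 + (-73 + X) = -78 + X)
(-1256 + 21766)/(-1016 - 6813) - l(-182) = (-1256 + 21766)/(-1016 - 6813) - (-78 - 182) = 20510/(-7829) - 1*(-260) = 20510*(-1/7829) + 260 = -20510/7829 + 260 = 2015030/7829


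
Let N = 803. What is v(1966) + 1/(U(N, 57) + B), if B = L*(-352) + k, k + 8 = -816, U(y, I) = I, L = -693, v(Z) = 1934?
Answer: 470288847/243169 ≈ 1934.0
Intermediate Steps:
k = -824 (k = -8 - 816 = -824)
B = 243112 (B = -693*(-352) - 824 = 243936 - 824 = 243112)
v(1966) + 1/(U(N, 57) + B) = 1934 + 1/(57 + 243112) = 1934 + 1/243169 = 470288847/243169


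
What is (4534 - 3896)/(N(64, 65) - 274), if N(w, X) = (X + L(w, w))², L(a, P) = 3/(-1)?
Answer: 319/1785 ≈ 0.17871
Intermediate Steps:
L(a, P) = -3 (L(a, P) = 3*(-1) = -3)
N(w, X) = (-3 + X)² (N(w, X) = (X - 3)² = (-3 + X)²)
(4534 - 3896)/(N(64, 65) - 274) = (4534 - 3896)/((-3 + 65)² - 274) = 638/(62² - 274) = 638/(3844 - 274) = 638/3570 = 638*(1/3570) = 319/1785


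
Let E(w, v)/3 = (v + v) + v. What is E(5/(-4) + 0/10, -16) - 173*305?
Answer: -52909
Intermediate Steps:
E(w, v) = 9*v (E(w, v) = 3*((v + v) + v) = 3*(2*v + v) = 3*(3*v) = 9*v)
E(5/(-4) + 0/10, -16) - 173*305 = 9*(-16) - 173*305 = -144 - 52765 = -52909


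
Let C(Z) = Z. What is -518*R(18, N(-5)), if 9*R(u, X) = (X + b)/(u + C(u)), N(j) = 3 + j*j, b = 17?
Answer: -1295/18 ≈ -71.944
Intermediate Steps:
N(j) = 3 + j²
R(u, X) = (17 + X)/(18*u) (R(u, X) = ((X + 17)/(u + u))/9 = ((17 + X)/((2*u)))/9 = ((17 + X)*(1/(2*u)))/9 = ((17 + X)/(2*u))/9 = (17 + X)/(18*u))
-518*R(18, N(-5)) = -259*(17 + (3 + (-5)²))/(9*18) = -259*(17 + (3 + 25))/(9*18) = -259*(17 + 28)/(9*18) = -259*45/(9*18) = -518*5/36 = -1295/18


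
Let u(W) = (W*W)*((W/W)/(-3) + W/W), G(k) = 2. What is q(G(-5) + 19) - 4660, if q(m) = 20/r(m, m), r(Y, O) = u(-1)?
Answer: -4630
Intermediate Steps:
u(W) = 2*W²/3 (u(W) = W²*(1*(-⅓) + 1) = W²*(-⅓ + 1) = W²*(⅔) = 2*W²/3)
r(Y, O) = ⅔ (r(Y, O) = (⅔)*(-1)² = (⅔)*1 = ⅔)
q(m) = 30 (q(m) = 20/(⅔) = 20*(3/2) = 30)
q(G(-5) + 19) - 4660 = 30 - 4660 = -4630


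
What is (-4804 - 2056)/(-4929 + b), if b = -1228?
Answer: 6860/6157 ≈ 1.1142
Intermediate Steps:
(-4804 - 2056)/(-4929 + b) = (-4804 - 2056)/(-4929 - 1228) = -6860/(-6157) = -6860*(-1/6157) = 6860/6157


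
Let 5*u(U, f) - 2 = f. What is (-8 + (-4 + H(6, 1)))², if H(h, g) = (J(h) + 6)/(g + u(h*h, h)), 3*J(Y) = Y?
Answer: 13456/169 ≈ 79.621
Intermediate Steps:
J(Y) = Y/3
u(U, f) = ⅖ + f/5
H(h, g) = (6 + h/3)/(⅖ + g + h/5) (H(h, g) = (h/3 + 6)/(g + (⅖ + h/5)) = (6 + h/3)/(⅖ + g + h/5))
(-8 + (-4 + H(6, 1)))² = (-8 + (-4 + 5*(18 + 6)/(3*(2 + 6 + 5*1))))² = (-8 + (-4 + (5/3)*24/(2 + 6 + 5)))² = (-8 + (-4 + (5/3)*24/13))² = (-8 + (-4 + (5/3)*(1/13)*24))² = (-8 + (-4 + 40/13))² = (-8 - 12/13)² = (-116/13)² = 13456/169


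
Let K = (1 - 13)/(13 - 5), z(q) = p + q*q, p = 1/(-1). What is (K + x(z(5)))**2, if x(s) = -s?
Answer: 2601/4 ≈ 650.25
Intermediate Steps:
p = -1
z(q) = -1 + q**2 (z(q) = -1 + q*q = -1 + q**2)
K = -3/2 (K = -12/8 = -12*1/8 = -3/2 ≈ -1.5000)
(K + x(z(5)))**2 = (-3/2 - (-1 + 5**2))**2 = (-3/2 - (-1 + 25))**2 = (-3/2 - 1*24)**2 = (-3/2 - 24)**2 = (-51/2)**2 = 2601/4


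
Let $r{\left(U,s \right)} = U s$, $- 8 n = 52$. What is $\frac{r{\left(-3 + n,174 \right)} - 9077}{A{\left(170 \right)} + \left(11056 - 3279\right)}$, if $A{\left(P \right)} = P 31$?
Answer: $- \frac{10730}{13047} \approx -0.82241$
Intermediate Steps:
$n = - \frac{13}{2}$ ($n = \left(- \frac{1}{8}\right) 52 = - \frac{13}{2} \approx -6.5$)
$A{\left(P \right)} = 31 P$
$\frac{r{\left(-3 + n,174 \right)} - 9077}{A{\left(170 \right)} + \left(11056 - 3279\right)} = \frac{\left(-3 - \frac{13}{2}\right) 174 - 9077}{31 \cdot 170 + \left(11056 - 3279\right)} = \frac{\left(- \frac{19}{2}\right) 174 - 9077}{5270 + \left(11056 - 3279\right)} = \frac{-1653 - 9077}{5270 + 7777} = - \frac{10730}{13047}$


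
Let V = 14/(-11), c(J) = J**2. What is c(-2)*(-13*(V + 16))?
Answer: -8424/11 ≈ -765.82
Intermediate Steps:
V = -14/11 (V = 14*(-1/11) = -14/11 ≈ -1.2727)
c(-2)*(-13*(V + 16)) = (-2)**2*(-13*(-14/11 + 16)) = 4*(-13*162/11) = 4*(-2106/11) = -8424/11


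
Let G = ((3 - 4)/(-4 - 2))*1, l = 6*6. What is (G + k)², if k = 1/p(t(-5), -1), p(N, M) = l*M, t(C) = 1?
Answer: 25/1296 ≈ 0.019290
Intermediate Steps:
l = 36
p(N, M) = 36*M
G = ⅙ (G = -1/(-6)*1 = -1*(-⅙)*1 = (⅙)*1 = ⅙ ≈ 0.16667)
k = -1/36 (k = 1/(36*(-1)) = 1/(-36) = -1/36 ≈ -0.027778)
(G + k)² = (⅙ - 1/36)² = (5/36)² = 25/1296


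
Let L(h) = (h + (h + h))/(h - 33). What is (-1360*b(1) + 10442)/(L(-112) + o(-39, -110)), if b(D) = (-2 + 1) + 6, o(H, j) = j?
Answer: -264045/7807 ≈ -33.822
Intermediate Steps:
L(h) = 3*h/(-33 + h) (L(h) = (h + 2*h)/(-33 + h) = (3*h)/(-33 + h) = 3*h/(-33 + h))
b(D) = 5 (b(D) = -1 + 6 = 5)
(-1360*b(1) + 10442)/(L(-112) + o(-39, -110)) = (-1360*5 + 10442)/(3*(-112)/(-33 - 112) - 110) = (-6800 + 10442)/(3*(-112)/(-145) - 110) = 3642/(3*(-112)*(-1/145) - 110) = 3642/(336/145 - 110) = 3642/(-15614/145) = 3642*(-145/15614) = -264045/7807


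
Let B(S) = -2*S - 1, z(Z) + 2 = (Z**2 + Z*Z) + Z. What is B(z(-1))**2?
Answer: 1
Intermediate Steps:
z(Z) = -2 + Z + 2*Z**2 (z(Z) = -2 + ((Z**2 + Z*Z) + Z) = -2 + ((Z**2 + Z**2) + Z) = -2 + (2*Z**2 + Z) = -2 + (Z + 2*Z**2) = -2 + Z + 2*Z**2)
B(S) = -1 - 2*S
B(z(-1))**2 = (-1 - 2*(-2 - 1 + 2*(-1)**2))**2 = (-1 - 2*(-2 - 1 + 2*1))**2 = (-1 - 2*(-2 - 1 + 2))**2 = (-1 - 2*(-1))**2 = (-1 + 2)**2 = 1**2 = 1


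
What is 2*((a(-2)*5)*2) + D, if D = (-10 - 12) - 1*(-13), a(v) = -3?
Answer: -69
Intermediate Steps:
D = -9 (D = -22 + 13 = -9)
2*((a(-2)*5)*2) + D = 2*(-3*5*2) - 9 = 2*(-15*2) - 9 = 2*(-30) - 9 = -60 - 9 = -69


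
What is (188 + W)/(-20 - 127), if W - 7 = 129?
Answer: -108/49 ≈ -2.2041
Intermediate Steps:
W = 136 (W = 7 + 129 = 136)
(188 + W)/(-20 - 127) = (188 + 136)/(-20 - 127) = 324/(-147) = 324*(-1/147) = -108/49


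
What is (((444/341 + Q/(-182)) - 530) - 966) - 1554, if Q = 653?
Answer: -189430965/62062 ≈ -3052.3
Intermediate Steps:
(((444/341 + Q/(-182)) - 530) - 966) - 1554 = (((444/341 + 653/(-182)) - 530) - 966) - 1554 = (((444*(1/341) + 653*(-1/182)) - 530) - 966) - 1554 = (((444/341 - 653/182) - 530) - 966) - 1554 = ((-141865/62062 - 530) - 966) - 1554 = (-33034725/62062 - 966) - 1554 = -92986617/62062 - 1554 = -189430965/62062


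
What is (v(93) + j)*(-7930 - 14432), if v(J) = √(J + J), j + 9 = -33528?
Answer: 749954394 - 22362*√186 ≈ 7.4965e+8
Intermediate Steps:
j = -33537 (j = -9 - 33528 = -33537)
v(J) = √2*√J (v(J) = √(2*J) = √2*√J)
(v(93) + j)*(-7930 - 14432) = (√2*√93 - 33537)*(-7930 - 14432) = (√186 - 33537)*(-22362) = (-33537 + √186)*(-22362) = 749954394 - 22362*√186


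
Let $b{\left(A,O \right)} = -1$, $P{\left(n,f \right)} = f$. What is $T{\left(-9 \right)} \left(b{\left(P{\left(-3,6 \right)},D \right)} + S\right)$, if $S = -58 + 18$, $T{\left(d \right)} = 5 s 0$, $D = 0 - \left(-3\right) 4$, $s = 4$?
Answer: $0$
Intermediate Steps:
$D = 12$ ($D = 0 - -12 = 0 + 12 = 12$)
$T{\left(d \right)} = 0$ ($T{\left(d \right)} = 5 \cdot 4 \cdot 0 = 20 \cdot 0 = 0$)
$S = -40$
$T{\left(-9 \right)} \left(b{\left(P{\left(-3,6 \right)},D \right)} + S\right) = 0 \left(-1 - 40\right) = 0 \left(-41\right) = 0$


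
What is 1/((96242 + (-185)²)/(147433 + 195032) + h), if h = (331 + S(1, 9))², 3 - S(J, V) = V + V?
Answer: 114155/11399105169 ≈ 1.0014e-5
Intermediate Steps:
S(J, V) = 3 - 2*V (S(J, V) = 3 - (V + V) = 3 - 2*V)
h = 99856 (h = (331 + (3 - 2*9))² = (331 + (3 - 18))² = (331 - 15)² = 316² = 99856)
1/((96242 + (-185)²)/(147433 + 195032) + h) = 1/((96242 + (-185)²)/(147433 + 195032) + 99856) = 1/((96242 + 34225)/342465 + 99856) = 1/(130467*(1/342465) + 99856) = 1/(43489/114155 + 99856) = 1/(11399105169/114155) = 114155/11399105169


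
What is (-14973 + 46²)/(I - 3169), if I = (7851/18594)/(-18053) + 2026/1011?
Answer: 161602935011882/39806786931921 ≈ 4.0597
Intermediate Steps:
I = 25187949673/12569256826 (I = (7851*(1/18594))*(-1/18053) + 2026*(1/1011) = (2617/6198)*(-1/18053) + 2026/1011 = -2617/111892494 + 2026/1011 = 25187949673/12569256826 ≈ 2.0039)
(-14973 + 46²)/(I - 3169) = (-14973 + 46²)/(25187949673/12569256826 - 3169) = (-14973 + 2116)/(-39806786931921/12569256826) = -12857*(-12569256826/39806786931921) = 161602935011882/39806786931921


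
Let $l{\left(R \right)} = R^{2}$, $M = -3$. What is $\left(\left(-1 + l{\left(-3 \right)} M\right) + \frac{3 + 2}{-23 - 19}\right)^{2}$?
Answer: $\frac{1394761}{1764} \approx 790.68$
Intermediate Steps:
$\left(\left(-1 + l{\left(-3 \right)} M\right) + \frac{3 + 2}{-23 - 19}\right)^{2} = \left(\left(-1 + \left(-3\right)^{2} \left(-3\right)\right) + \frac{3 + 2}{-23 - 19}\right)^{2} = \left(\left(-1 + 9 \left(-3\right)\right) + \frac{5}{-42}\right)^{2} = \left(\left(-1 - 27\right) + 5 \left(- \frac{1}{42}\right)\right)^{2} = \left(-28 - \frac{5}{42}\right)^{2} = \left(- \frac{1181}{42}\right)^{2} = \frac{1394761}{1764}$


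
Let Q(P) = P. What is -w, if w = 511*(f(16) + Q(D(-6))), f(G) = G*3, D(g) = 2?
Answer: -25550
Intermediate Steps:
f(G) = 3*G
w = 25550 (w = 511*(3*16 + 2) = 511*(48 + 2) = 511*50 = 25550)
-w = -1*25550 = -25550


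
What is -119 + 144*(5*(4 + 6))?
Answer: 7081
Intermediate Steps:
-119 + 144*(5*(4 + 6)) = -119 + 144*(5*10) = -119 + 144*50 = -119 + 7200 = 7081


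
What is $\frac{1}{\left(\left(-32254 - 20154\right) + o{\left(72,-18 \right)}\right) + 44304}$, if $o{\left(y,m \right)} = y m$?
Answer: $- \frac{1}{9400} \approx -0.00010638$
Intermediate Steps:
$o{\left(y,m \right)} = m y$
$\frac{1}{\left(\left(-32254 - 20154\right) + o{\left(72,-18 \right)}\right) + 44304} = \frac{1}{\left(\left(-32254 - 20154\right) - 1296\right) + 44304} = \frac{1}{\left(-52408 - 1296\right) + 44304} = \frac{1}{-53704 + 44304} = \frac{1}{-9400} = - \frac{1}{9400}$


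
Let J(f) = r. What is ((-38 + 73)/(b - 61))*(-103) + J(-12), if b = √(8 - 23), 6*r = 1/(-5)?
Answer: 3296707/56040 + 3605*I*√15/3736 ≈ 58.828 + 3.7372*I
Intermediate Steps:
r = -1/30 (r = (⅙)/(-5) = (⅙)*(-⅕) = -1/30 ≈ -0.033333)
b = I*√15 (b = √(-15) = I*√15 ≈ 3.873*I)
J(f) = -1/30
((-38 + 73)/(b - 61))*(-103) + J(-12) = ((-38 + 73)/(I*√15 - 61))*(-103) - 1/30 = (35/(-61 + I*√15))*(-103) - 1/30 = -3605/(-61 + I*√15) - 1/30 = -1/30 - 3605/(-61 + I*√15)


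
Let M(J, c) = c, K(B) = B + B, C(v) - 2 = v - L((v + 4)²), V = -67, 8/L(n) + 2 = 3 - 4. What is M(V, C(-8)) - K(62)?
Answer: -382/3 ≈ -127.33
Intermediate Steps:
L(n) = -8/3 (L(n) = 8/(-2 + (3 - 4)) = 8/(-2 - 1) = 8/(-3) = 8*(-⅓) = -8/3)
C(v) = 14/3 + v (C(v) = 2 + (v - 1*(-8/3)) = 2 + (v + 8/3) = 2 + (8/3 + v) = 14/3 + v)
K(B) = 2*B
M(V, C(-8)) - K(62) = (14/3 - 8) - 2*62 = -10/3 - 1*124 = -10/3 - 124 = -382/3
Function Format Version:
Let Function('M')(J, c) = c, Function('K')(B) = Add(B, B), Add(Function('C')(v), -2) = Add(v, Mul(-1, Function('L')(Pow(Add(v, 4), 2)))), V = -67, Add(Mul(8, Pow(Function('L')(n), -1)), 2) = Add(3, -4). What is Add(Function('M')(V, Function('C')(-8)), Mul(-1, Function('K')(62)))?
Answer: Rational(-382, 3) ≈ -127.33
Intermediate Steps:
Function('L')(n) = Rational(-8, 3) (Function('L')(n) = Mul(8, Pow(Add(-2, Add(3, -4)), -1)) = Mul(8, Pow(Add(-2, -1), -1)) = Mul(8, Pow(-3, -1)) = Mul(8, Rational(-1, 3)) = Rational(-8, 3))
Function('C')(v) = Add(Rational(14, 3), v) (Function('C')(v) = Add(2, Add(v, Mul(-1, Rational(-8, 3)))) = Add(2, Add(v, Rational(8, 3))) = Add(2, Add(Rational(8, 3), v)) = Add(Rational(14, 3), v))
Function('K')(B) = Mul(2, B)
Add(Function('M')(V, Function('C')(-8)), Mul(-1, Function('K')(62))) = Add(Add(Rational(14, 3), -8), Mul(-1, Mul(2, 62))) = Add(Rational(-10, 3), Mul(-1, 124)) = Add(Rational(-10, 3), -124) = Rational(-382, 3)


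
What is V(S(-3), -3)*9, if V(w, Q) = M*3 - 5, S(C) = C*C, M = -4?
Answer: -153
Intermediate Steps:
S(C) = C²
V(w, Q) = -17 (V(w, Q) = -4*3 - 5 = -12 - 5 = -17)
V(S(-3), -3)*9 = -17*9 = -153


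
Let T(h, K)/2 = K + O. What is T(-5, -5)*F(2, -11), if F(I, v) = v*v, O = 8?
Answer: 726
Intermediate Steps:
T(h, K) = 16 + 2*K (T(h, K) = 2*(K + 8) = 2*(8 + K) = 16 + 2*K)
F(I, v) = v**2
T(-5, -5)*F(2, -11) = (16 + 2*(-5))*(-11)**2 = (16 - 10)*121 = 6*121 = 726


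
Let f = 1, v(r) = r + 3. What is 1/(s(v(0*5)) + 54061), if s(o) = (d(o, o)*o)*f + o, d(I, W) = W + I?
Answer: 1/54082 ≈ 1.8490e-5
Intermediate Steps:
v(r) = 3 + r
d(I, W) = I + W
s(o) = o + 2*o² (s(o) = ((o + o)*o)*1 + o = ((2*o)*o)*1 + o = (2*o²)*1 + o = 2*o² + o = o + 2*o²)
1/(s(v(0*5)) + 54061) = 1/((3 + 0*5)*(1 + 2*(3 + 0*5)) + 54061) = 1/((3 + 0)*(1 + 2*(3 + 0)) + 54061) = 1/(3*(1 + 2*3) + 54061) = 1/(3*(1 + 6) + 54061) = 1/(3*7 + 54061) = 1/(21 + 54061) = 1/54082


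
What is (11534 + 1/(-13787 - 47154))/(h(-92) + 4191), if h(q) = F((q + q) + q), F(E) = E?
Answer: 78099277/26509335 ≈ 2.9461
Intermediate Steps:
h(q) = 3*q (h(q) = (q + q) + q = 2*q + q = 3*q)
(11534 + 1/(-13787 - 47154))/(h(-92) + 4191) = (11534 + 1/(-13787 - 47154))/(3*(-92) + 4191) = (11534 + 1/(-60941))/(-276 + 4191) = (11534 - 1/60941)/3915 = (702893493/60941)*(1/3915) = 78099277/26509335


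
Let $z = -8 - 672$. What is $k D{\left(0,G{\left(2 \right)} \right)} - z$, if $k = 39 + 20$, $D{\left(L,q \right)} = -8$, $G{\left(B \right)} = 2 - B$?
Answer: $208$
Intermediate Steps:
$k = 59$
$z = -680$ ($z = -8 - 672 = -680$)
$k D{\left(0,G{\left(2 \right)} \right)} - z = 59 \left(-8\right) - -680 = -472 + 680 = 208$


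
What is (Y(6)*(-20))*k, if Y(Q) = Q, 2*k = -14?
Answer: 840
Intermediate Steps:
k = -7 (k = (½)*(-14) = -7)
(Y(6)*(-20))*k = (6*(-20))*(-7) = -120*(-7) = 840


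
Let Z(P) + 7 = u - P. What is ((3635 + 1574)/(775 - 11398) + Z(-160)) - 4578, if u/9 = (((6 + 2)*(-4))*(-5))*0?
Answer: -47011984/10623 ≈ -4425.5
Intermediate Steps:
u = 0 (u = 9*((((6 + 2)*(-4))*(-5))*0) = 9*(((8*(-4))*(-5))*0) = 9*(-32*(-5)*0) = 9*(160*0) = 9*0 = 0)
Z(P) = -7 - P (Z(P) = -7 + (0 - P) = -7 - P)
((3635 + 1574)/(775 - 11398) + Z(-160)) - 4578 = ((3635 + 1574)/(775 - 11398) + (-7 - 1*(-160))) - 4578 = (5209/(-10623) + (-7 + 160)) - 4578 = (5209*(-1/10623) + 153) - 4578 = (-5209/10623 + 153) - 4578 = 1620110/10623 - 4578 = -47011984/10623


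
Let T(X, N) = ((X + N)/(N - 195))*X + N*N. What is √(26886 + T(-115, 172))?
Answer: √56755 ≈ 238.23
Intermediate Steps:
T(X, N) = N² + X*(N + X)/(-195 + N) (T(X, N) = ((N + X)/(-195 + N))*X + N² = X*(N + X)/(-195 + N) + N² = N² + X*(N + X)/(-195 + N))
√(26886 + T(-115, 172)) = √(26886 + (172³ + (-115)² - 195*172² + 172*(-115))/(-195 + 172)) = √(26886 + (5088448 + 13225 - 195*29584 - 19780)/(-23)) = √(26886 - (5088448 + 13225 - 5768880 - 19780)/23) = √(26886 - 1/23*(-686987)) = √(26886 + 29869) = √56755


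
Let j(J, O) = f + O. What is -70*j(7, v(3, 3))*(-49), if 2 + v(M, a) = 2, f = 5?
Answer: 17150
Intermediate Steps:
v(M, a) = 0 (v(M, a) = -2 + 2 = 0)
j(J, O) = 5 + O
-70*j(7, v(3, 3))*(-49) = -70*(5 + 0)*(-49) = -70*5*(-49) = -350*(-49) = 17150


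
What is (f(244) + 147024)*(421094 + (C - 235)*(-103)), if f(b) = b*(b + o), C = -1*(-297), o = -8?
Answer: 84852574464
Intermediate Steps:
C = 297
f(b) = b*(-8 + b) (f(b) = b*(b - 8) = b*(-8 + b))
(f(244) + 147024)*(421094 + (C - 235)*(-103)) = (244*(-8 + 244) + 147024)*(421094 + (297 - 235)*(-103)) = (244*236 + 147024)*(421094 + 62*(-103)) = (57584 + 147024)*(421094 - 6386) = 204608*414708 = 84852574464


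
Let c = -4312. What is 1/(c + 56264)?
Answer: 1/51952 ≈ 1.9249e-5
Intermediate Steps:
1/(c + 56264) = 1/(-4312 + 56264) = 1/51952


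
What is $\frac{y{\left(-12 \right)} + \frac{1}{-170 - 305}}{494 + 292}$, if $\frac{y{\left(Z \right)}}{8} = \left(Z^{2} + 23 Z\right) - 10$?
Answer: $- \frac{179867}{124450} \approx -1.4453$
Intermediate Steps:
$y{\left(Z \right)} = -80 + 8 Z^{2} + 184 Z$ ($y{\left(Z \right)} = 8 \left(\left(Z^{2} + 23 Z\right) - 10\right) = 8 \left(-10 + Z^{2} + 23 Z\right) = -80 + 8 Z^{2} + 184 Z$)
$\frac{y{\left(-12 \right)} + \frac{1}{-170 - 305}}{494 + 292} = \frac{\left(-80 + 8 \left(-12\right)^{2} + 184 \left(-12\right)\right) + \frac{1}{-170 - 305}}{494 + 292} = \frac{\left(-80 + 8 \cdot 144 - 2208\right) + \frac{1}{-475}}{786} = \left(\left(-80 + 1152 - 2208\right) - \frac{1}{475}\right) \frac{1}{786} = \left(-1136 - \frac{1}{475}\right) \frac{1}{786} = \left(- \frac{539601}{475}\right) \frac{1}{786} = - \frac{179867}{124450}$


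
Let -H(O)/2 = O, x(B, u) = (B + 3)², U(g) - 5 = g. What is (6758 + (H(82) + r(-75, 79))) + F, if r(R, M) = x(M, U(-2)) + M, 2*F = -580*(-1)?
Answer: 13687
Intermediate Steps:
U(g) = 5 + g
F = 290 (F = (-580*(-1))/2 = (½)*580 = 290)
x(B, u) = (3 + B)²
H(O) = -2*O
r(R, M) = M + (3 + M)² (r(R, M) = (3 + M)² + M = M + (3 + M)²)
(6758 + (H(82) + r(-75, 79))) + F = (6758 + (-2*82 + (79 + (3 + 79)²))) + 290 = (6758 + (-164 + (79 + 82²))) + 290 = (6758 + (-164 + (79 + 6724))) + 290 = (6758 + (-164 + 6803)) + 290 = (6758 + 6639) + 290 = 13397 + 290 = 13687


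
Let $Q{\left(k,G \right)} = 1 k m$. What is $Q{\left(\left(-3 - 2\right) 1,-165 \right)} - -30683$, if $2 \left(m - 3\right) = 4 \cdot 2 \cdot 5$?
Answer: $30568$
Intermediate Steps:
$m = 23$ ($m = 3 + \frac{4 \cdot 2 \cdot 5}{2} = 3 + \frac{8 \cdot 5}{2} = 3 + \frac{1}{2} \cdot 40 = 3 + 20 = 23$)
$Q{\left(k,G \right)} = 23 k$ ($Q{\left(k,G \right)} = 1 k 23 = k 23 = 23 k$)
$Q{\left(\left(-3 - 2\right) 1,-165 \right)} - -30683 = 23 \left(-3 - 2\right) 1 - -30683 = 23 \left(\left(-5\right) 1\right) + 30683 = 23 \left(-5\right) + 30683 = -115 + 30683 = 30568$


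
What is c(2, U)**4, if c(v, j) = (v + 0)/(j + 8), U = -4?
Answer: 1/16 ≈ 0.062500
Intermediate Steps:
c(v, j) = v/(8 + j)
c(2, U)**4 = (2/(8 - 4))**4 = (2/4)**4 = (2*(1/4))**4 = (1/2)**4 = 1/16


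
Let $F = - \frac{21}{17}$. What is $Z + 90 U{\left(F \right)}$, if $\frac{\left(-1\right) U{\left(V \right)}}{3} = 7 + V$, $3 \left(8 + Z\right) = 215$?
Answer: $- \frac{76133}{51} \approx -1492.8$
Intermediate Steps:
$Z = \frac{191}{3}$ ($Z = -8 + \frac{1}{3} \cdot 215 = -8 + \frac{215}{3} = \frac{191}{3} \approx 63.667$)
$F = - \frac{21}{17}$ ($F = \left(-21\right) \frac{1}{17} = - \frac{21}{17} \approx -1.2353$)
$U{\left(V \right)} = -21 - 3 V$ ($U{\left(V \right)} = - 3 \left(7 + V\right) = -21 - 3 V$)
$Z + 90 U{\left(F \right)} = \frac{191}{3} + 90 \left(-21 - - \frac{63}{17}\right) = \frac{191}{3} + 90 \left(-21 + \frac{63}{17}\right) = \frac{191}{3} + 90 \left(- \frac{294}{17}\right) = \frac{191}{3} - \frac{26460}{17} = - \frac{76133}{51}$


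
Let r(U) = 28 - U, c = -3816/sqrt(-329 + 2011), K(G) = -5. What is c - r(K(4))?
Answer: -33 - 1908*sqrt(2)/29 ≈ -126.05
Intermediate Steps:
c = -1908*sqrt(2)/29 (c = -3816*sqrt(2)/58 = -1908*sqrt(2)/29 ≈ -93.046)
c - r(K(4)) = -1908*sqrt(2)/29 - (28 - 1*(-5)) = -1908*sqrt(2)/29 - (28 + 5) = -1908*sqrt(2)/29 - 1*33 = -1908*sqrt(2)/29 - 33 = -33 - 1908*sqrt(2)/29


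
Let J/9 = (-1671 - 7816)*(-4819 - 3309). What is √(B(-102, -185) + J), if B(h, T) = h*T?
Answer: √694011894 ≈ 26344.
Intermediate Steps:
B(h, T) = T*h
J = 693993024 (J = 9*((-1671 - 7816)*(-4819 - 3309)) = 9*(-9487*(-8128)) = 9*77110336 = 693993024)
√(B(-102, -185) + J) = √(-185*(-102) + 693993024) = √(18870 + 693993024) = √694011894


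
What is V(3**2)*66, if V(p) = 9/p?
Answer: 66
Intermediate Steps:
V(3**2)*66 = (9/(3**2))*66 = (9/9)*66 = (9*(1/9))*66 = 1*66 = 66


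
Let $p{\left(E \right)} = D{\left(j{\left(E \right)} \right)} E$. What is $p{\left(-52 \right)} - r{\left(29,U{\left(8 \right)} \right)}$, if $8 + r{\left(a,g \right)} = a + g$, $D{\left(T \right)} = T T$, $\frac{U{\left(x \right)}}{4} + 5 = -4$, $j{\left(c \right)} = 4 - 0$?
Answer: $-817$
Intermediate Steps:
$j{\left(c \right)} = 4$ ($j{\left(c \right)} = 4 + 0 = 4$)
$U{\left(x \right)} = -36$ ($U{\left(x \right)} = -20 + 4 \left(-4\right) = -20 - 16 = -36$)
$D{\left(T \right)} = T^{2}$
$p{\left(E \right)} = 16 E$ ($p{\left(E \right)} = 4^{2} E = 16 E$)
$r{\left(a,g \right)} = -8 + a + g$ ($r{\left(a,g \right)} = -8 + \left(a + g\right) = -8 + a + g$)
$p{\left(-52 \right)} - r{\left(29,U{\left(8 \right)} \right)} = 16 \left(-52\right) - \left(-8 + 29 - 36\right) = -832 - -15 = -832 + 15 = -817$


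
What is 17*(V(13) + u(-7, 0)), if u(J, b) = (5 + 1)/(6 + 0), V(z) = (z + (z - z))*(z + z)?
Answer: 5763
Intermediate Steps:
V(z) = 2*z² (V(z) = (z + 0)*(2*z) = z*(2*z) = 2*z²)
u(J, b) = 1 (u(J, b) = 6/6 = 6*(⅙) = 1)
17*(V(13) + u(-7, 0)) = 17*(2*13² + 1) = 17*(2*169 + 1) = 17*(338 + 1) = 17*339 = 5763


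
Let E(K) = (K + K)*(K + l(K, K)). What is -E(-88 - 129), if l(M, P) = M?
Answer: -188356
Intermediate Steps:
E(K) = 4*K² (E(K) = (K + K)*(K + K) = (2*K)*(2*K) = 4*K²)
-E(-88 - 129) = -4*(-88 - 129)² = -4*(-217)² = -4*47089 = -1*188356 = -188356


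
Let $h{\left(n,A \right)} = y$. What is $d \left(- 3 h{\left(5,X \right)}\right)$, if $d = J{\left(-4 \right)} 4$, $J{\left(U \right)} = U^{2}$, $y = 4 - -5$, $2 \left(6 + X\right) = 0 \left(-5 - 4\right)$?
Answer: $-1728$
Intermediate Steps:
$X = -6$ ($X = -6 + \frac{0 \left(-5 - 4\right)}{2} = -6 + \frac{0 \left(-9\right)}{2} = -6 + \frac{1}{2} \cdot 0 = -6 + 0 = -6$)
$y = 9$ ($y = 4 + 5 = 9$)
$h{\left(n,A \right)} = 9$
$d = 64$ ($d = \left(-4\right)^{2} \cdot 4 = 16 \cdot 4 = 64$)
$d \left(- 3 h{\left(5,X \right)}\right) = 64 \left(\left(-3\right) 9\right) = 64 \left(-27\right) = -1728$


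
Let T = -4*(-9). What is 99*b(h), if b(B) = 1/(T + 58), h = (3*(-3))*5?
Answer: 99/94 ≈ 1.0532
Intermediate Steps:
T = 36
h = -45 (h = -9*5 = -45)
b(B) = 1/94 (b(B) = 1/(36 + 58) = 1/94)
99*b(h) = 99*(1/94) = 99/94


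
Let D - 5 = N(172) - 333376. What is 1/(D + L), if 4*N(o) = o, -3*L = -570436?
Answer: -3/429548 ≈ -6.9841e-6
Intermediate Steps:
L = 570436/3 (L = -⅓*(-570436) = 570436/3 ≈ 1.9015e+5)
N(o) = o/4
D = -333328 (D = 5 + ((¼)*172 - 333376) = 5 + (43 - 333376) = 5 - 333333 = -333328)
1/(D + L) = 1/(-333328 + 570436/3) = 1/(-429548/3) = -3/429548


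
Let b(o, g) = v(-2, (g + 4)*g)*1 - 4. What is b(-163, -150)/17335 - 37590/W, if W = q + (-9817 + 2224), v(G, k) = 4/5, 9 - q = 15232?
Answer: 1628874097/988788400 ≈ 1.6473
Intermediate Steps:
q = -15223 (q = 9 - 1*15232 = 9 - 15232 = -15223)
v(G, k) = 4/5 (v(G, k) = 4*(1/5) = 4/5)
W = -22816 (W = -15223 + (-9817 + 2224) = -15223 - 7593 = -22816)
b(o, g) = -16/5 (b(o, g) = (4/5)*1 - 4 = 4/5 - 4 = -16/5)
b(-163, -150)/17335 - 37590/W = -16/5/17335 - 37590/(-22816) = -16/5*1/17335 - 37590*(-1/22816) = -16/86675 + 18795/11408 = 1628874097/988788400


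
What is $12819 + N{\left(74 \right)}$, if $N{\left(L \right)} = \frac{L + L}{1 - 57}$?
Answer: $\frac{179429}{14} \approx 12816.0$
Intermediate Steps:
$N{\left(L \right)} = - \frac{L}{28}$ ($N{\left(L \right)} = \frac{2 L}{-56} = 2 L \left(- \frac{1}{56}\right) = - \frac{L}{28}$)
$12819 + N{\left(74 \right)} = 12819 - \frac{37}{14} = \frac{179429}{14}$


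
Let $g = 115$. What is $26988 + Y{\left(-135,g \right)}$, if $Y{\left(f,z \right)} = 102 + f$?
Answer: $26955$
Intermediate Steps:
$26988 + Y{\left(-135,g \right)} = 26988 + \left(102 - 135\right) = 26988 - 33 = 26955$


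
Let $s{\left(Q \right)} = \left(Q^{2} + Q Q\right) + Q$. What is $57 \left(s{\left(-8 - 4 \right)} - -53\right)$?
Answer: $18753$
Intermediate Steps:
$s{\left(Q \right)} = Q + 2 Q^{2}$ ($s{\left(Q \right)} = \left(Q^{2} + Q^{2}\right) + Q = 2 Q^{2} + Q = Q + 2 Q^{2}$)
$57 \left(s{\left(-8 - 4 \right)} - -53\right) = 57 \left(\left(-8 - 4\right) \left(1 + 2 \left(-8 - 4\right)\right) - -53\right) = 57 \left(\left(-8 - 4\right) \left(1 + 2 \left(-8 - 4\right)\right) + 53\right) = 57 \left(- 12 \left(1 + 2 \left(-12\right)\right) + 53\right) = 57 \left(- 12 \left(1 - 24\right) + 53\right) = 57 \left(\left(-12\right) \left(-23\right) + 53\right) = 57 \left(276 + 53\right) = 57 \cdot 329 = 18753$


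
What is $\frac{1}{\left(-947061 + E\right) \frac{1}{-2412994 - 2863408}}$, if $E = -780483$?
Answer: $\frac{2638201}{863772} \approx 3.0543$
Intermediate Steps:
$\frac{1}{\left(-947061 + E\right) \frac{1}{-2412994 - 2863408}} = \frac{1}{\left(-947061 - 780483\right) \frac{1}{-2412994 - 2863408}} = \frac{1}{\left(-1727544\right) \frac{1}{-5276402}} = \frac{1}{\left(-1727544\right) \left(- \frac{1}{5276402}\right)} = \frac{1}{\frac{863772}{2638201}} = \frac{2638201}{863772}$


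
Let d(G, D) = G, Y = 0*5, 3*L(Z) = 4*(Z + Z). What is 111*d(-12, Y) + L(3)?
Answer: -1324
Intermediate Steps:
L(Z) = 8*Z/3 (L(Z) = (4*(Z + Z))/3 = (4*(2*Z))/3 = (8*Z)/3 = 8*Z/3)
Y = 0
111*d(-12, Y) + L(3) = 111*(-12) + (8/3)*3 = -1332 + 8 = -1324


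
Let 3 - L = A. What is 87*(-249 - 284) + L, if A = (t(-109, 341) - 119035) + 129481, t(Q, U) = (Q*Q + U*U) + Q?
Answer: -184867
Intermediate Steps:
t(Q, U) = Q + Q² + U² (t(Q, U) = (Q² + U²) + Q = Q + Q² + U²)
A = 138499 (A = ((-109 + (-109)² + 341²) - 119035) + 129481 = ((-109 + 11881 + 116281) - 119035) + 129481 = (128053 - 119035) + 129481 = 9018 + 129481 = 138499)
L = -138496 (L = 3 - 1*138499 = 3 - 138499 = -138496)
87*(-249 - 284) + L = 87*(-249 - 284) - 138496 = 87*(-533) - 138496 = -46371 - 138496 = -184867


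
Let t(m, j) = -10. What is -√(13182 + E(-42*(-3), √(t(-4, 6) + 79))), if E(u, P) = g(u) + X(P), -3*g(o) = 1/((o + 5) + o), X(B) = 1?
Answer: -2*√1959128733/771 ≈ -114.82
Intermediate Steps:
g(o) = -1/(3*(5 + 2*o)) (g(o) = -1/(3*((o + 5) + o)) = -1/(3*((5 + o) + o)) = -1/(3*(5 + 2*o)))
E(u, P) = 1 - 1/(15 + 6*u) (E(u, P) = -1/(15 + 6*u) + 1 = 1 - 1/(15 + 6*u))
-√(13182 + E(-42*(-3), √(t(-4, 6) + 79))) = -√(13182 + 2*(7 + 3*(-42*(-3)))/(3*(5 + 2*(-42*(-3))))) = -√(13182 + 2*(7 + 3*126)/(3*(5 + 2*126))) = -√(13182 + 2*(7 + 378)/(3*(5 + 252))) = -√(13182 + (⅔)*385/257) = -√(13182 + (⅔)*(1/257)*385) = -√(13182 + 770/771) = -√(10164092/771) = -2*√1959128733/771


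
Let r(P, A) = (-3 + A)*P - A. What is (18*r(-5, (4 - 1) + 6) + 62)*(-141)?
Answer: 90240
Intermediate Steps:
r(P, A) = -A + P*(-3 + A) (r(P, A) = P*(-3 + A) - A = -A + P*(-3 + A))
(18*r(-5, (4 - 1) + 6) + 62)*(-141) = (18*(-((4 - 1) + 6) - 3*(-5) + ((4 - 1) + 6)*(-5)) + 62)*(-141) = (18*(-(3 + 6) + 15 + (3 + 6)*(-5)) + 62)*(-141) = (18*(-1*9 + 15 + 9*(-5)) + 62)*(-141) = (18*(-9 + 15 - 45) + 62)*(-141) = (18*(-39) + 62)*(-141) = (-702 + 62)*(-141) = -640*(-141) = 90240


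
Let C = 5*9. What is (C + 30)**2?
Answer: 5625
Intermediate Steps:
C = 45
(C + 30)**2 = (45 + 30)**2 = 75**2 = 5625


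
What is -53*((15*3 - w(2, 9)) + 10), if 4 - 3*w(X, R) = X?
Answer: -8639/3 ≈ -2879.7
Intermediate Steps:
w(X, R) = 4/3 - X/3
-53*((15*3 - w(2, 9)) + 10) = -53*((15*3 - (4/3 - ⅓*2)) + 10) = -53*((45 - (4/3 - ⅔)) + 10) = -53*((45 - 1*⅔) + 10) = -53*((45 - ⅔) + 10) = -53*(133/3 + 10) = -53*163/3 = -8639/3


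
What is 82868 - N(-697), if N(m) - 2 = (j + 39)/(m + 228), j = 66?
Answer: 5552037/67 ≈ 82866.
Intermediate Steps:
N(m) = 2 + 105/(228 + m) (N(m) = 2 + (66 + 39)/(m + 228) = 2 + 105/(228 + m))
82868 - N(-697) = 82868 - (561 + 2*(-697))/(228 - 697) = 82868 - (561 - 1394)/(-469) = 82868 - (-1)*(-833)/469 = 82868 - 1*119/67 = 82868 - 119/67 = 5552037/67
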